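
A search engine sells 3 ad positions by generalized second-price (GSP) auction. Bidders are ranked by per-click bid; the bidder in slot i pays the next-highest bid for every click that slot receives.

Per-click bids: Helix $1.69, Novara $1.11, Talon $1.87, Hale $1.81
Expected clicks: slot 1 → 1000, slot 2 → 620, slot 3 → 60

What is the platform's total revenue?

Total revenue: $2924.40

Per-click bids in order: $1.87 (Talon) > $1.81 (Hale) > $1.69 (Helix) > $1.11 (Novara)
Slot 1: Talon pays $1.81 × 1000 = $1810.00
Slot 2: Hale pays $1.69 × 620 = $1047.80
Slot 3: Helix pays $1.11 × 60 = $66.60
Total = $2924.40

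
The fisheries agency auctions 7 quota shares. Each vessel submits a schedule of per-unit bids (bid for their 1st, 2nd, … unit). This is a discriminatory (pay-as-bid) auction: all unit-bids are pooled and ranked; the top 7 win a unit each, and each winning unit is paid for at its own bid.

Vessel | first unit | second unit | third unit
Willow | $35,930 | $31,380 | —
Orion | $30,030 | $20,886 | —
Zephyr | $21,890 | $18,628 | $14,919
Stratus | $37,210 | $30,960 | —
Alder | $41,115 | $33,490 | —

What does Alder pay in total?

Alder pays $74,605

Merging the schedules and taking the best 7: 41,115 (Alder-1), 37,210 (Stratus-1), 35,930 (Willow-1), 33,490 (Alder-2), 31,380 (Willow-2), 30,960 (Stratus-2), 30,030 (Orion-1)
Next rejected bid: $21,890 (not a price — pay-as-bid).
Alder's winning unit-bids: 41,115 + 33,490 = $74,605.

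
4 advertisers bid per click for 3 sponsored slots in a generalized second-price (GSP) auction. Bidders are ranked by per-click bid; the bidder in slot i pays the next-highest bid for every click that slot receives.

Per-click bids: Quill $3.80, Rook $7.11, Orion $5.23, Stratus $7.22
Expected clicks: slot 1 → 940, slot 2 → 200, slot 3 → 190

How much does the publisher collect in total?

Ranked by bid: $7.22 (Stratus) > $7.11 (Rook) > $5.23 (Orion) > $3.80 (Quill)
Slot 1: Stratus pays $7.11 × 940 = $6683.40
Slot 2: Rook pays $5.23 × 200 = $1046.00
Slot 3: Orion pays $3.80 × 190 = $722.00
Total = $8451.40

Total revenue: $8451.40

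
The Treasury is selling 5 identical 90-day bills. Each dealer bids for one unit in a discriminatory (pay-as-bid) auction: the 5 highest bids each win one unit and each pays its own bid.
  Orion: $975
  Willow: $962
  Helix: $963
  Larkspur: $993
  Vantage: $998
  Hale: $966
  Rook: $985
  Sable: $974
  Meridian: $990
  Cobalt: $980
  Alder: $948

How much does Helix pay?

Helix pays $0

Ordering the bids: 998 (Vantage), 993 (Larkspur), 990 (Meridian), 985 (Rook), 980 (Cobalt), 975 (Orion), 974 (Sable), …
The 5 highest are Vantage, Larkspur, Meridian, Rook, Cobalt.
Helix does not win → $0.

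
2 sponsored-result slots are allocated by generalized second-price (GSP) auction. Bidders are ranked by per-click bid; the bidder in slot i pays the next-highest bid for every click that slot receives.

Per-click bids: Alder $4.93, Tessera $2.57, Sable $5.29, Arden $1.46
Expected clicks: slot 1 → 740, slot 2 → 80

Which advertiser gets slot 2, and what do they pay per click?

Per-click bids in order: $5.29 (Sable) > $4.93 (Alder) > $2.57 (Tessera) > …
Slot 2 goes to the second-ranked bidder, Alder, who pays the next bid down: $2.57/click.

Alder; $2.57 per click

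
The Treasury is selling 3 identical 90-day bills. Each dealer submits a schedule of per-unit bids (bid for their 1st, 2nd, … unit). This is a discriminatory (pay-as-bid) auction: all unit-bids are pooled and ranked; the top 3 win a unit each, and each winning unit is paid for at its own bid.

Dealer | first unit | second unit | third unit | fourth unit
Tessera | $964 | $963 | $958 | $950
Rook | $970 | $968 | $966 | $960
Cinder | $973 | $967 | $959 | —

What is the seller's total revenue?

Merging the schedules and taking the best 3: 973 (Cinder-1), 970 (Rook-1), 968 (Rook-2)
Next rejected bid: $967 (not a price — pay-as-bid).
Each winning unit pays its own bid.
Revenue = 973 + 970 + 968 = $2,911.

Total revenue: $2,911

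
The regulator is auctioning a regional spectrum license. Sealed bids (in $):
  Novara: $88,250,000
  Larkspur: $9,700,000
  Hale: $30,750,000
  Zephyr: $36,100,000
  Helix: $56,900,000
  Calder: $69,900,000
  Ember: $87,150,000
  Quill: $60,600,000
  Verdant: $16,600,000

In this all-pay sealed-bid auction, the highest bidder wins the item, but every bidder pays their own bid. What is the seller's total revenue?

All-pay sealed-bid auction: the highest bidder wins the item, but every bidder pays their own bid.
Sorting bids: 88,250,000 (Novara) > 87,150,000 (Ember) > 69,900,000 (Calder) > 60,600,000 (Quill) > 56,900,000 (Helix) > 36,100,000 (Zephyr) > …
Novara wins with the top bid; all bids are sunk regardless.
Every bidder forfeits their bid regardless of winning.
Revenue = 88,250,000 + 9,700,000 + 30,750,000 + 36,100,000 + 56,900,000 + 69,900,000 + 87,150,000 + 60,600,000 + 16,600,000 = $455,950,000.

Total revenue: $455,950,000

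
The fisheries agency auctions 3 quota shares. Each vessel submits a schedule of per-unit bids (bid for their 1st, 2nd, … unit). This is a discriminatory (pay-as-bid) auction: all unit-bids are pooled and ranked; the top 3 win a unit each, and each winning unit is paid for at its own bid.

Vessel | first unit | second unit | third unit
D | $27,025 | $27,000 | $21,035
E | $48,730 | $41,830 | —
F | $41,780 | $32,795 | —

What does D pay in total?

D pays $0

Merging the schedules and taking the best 3: 48,730 (E-1), 41,830 (E-2), 41,780 (F-1)
Next rejected bid: $32,795 (not a price — pay-as-bid).
D wins no units.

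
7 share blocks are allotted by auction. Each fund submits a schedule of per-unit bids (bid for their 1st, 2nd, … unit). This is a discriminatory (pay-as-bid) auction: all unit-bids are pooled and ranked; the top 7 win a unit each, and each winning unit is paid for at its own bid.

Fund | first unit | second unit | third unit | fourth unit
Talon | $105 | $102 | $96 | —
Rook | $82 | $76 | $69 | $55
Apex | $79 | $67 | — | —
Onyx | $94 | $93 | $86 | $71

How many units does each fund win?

All unit-bids, highest first — top 7: 105 (Talon-1), 102 (Talon-2), 96 (Talon-3), 94 (Onyx-1), 93 (Onyx-2), 86 (Onyx-3), 82 (Rook-1)
Next rejected bid: $79 (not a price — pay-as-bid).
Allocation: Onyx 3, Rook 1, Talon 3.

Onyx 3, Rook 1, Talon 3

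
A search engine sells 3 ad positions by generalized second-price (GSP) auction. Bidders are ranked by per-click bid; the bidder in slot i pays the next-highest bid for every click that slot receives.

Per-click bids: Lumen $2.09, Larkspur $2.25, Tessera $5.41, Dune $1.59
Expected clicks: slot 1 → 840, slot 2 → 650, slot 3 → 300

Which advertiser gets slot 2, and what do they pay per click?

Sorting advertisers: $5.41 (Tessera) > $2.25 (Larkspur) > $2.09 (Lumen) > $1.59 (Dune)
Slot 2 goes to the second-ranked bidder, Larkspur, who pays the next bid down: $2.09/click.

Larkspur; $2.09 per click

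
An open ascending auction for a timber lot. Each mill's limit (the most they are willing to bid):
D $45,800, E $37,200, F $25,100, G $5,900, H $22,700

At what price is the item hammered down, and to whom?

Limits ranked: 45,800 (D) > 37,200 (E) > 25,100 (F) > 22,700 (H) > 5,900 (G)
Once the price passes $37,200, only D is left; the hammer falls at E's limit of $37,200.

D wins at $37,200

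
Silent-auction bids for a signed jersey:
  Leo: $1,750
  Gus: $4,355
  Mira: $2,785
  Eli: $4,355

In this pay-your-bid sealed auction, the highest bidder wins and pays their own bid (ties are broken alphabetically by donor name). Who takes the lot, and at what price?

Pay-your-bid sealed auction: the highest bidder wins and pays their own bid.
Bids ranked: 4,355 (Eli) > 4,355 (Gus) > 2,785 (Mira) > 1,750 (Leo)
Tie at $4,355 → Eli wins by tie-break.
First-price: Eli pays what they bid, $4,355.

Eli pays $4,355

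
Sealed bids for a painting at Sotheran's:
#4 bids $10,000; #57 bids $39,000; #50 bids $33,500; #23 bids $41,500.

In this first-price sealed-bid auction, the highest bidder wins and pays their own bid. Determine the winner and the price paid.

#23 pays $41,500

Sorting bids: 41,500 (#23) > 39,000 (#57) > 33,500 (#50) > 10,000 (#4)
First-price: #23 pays what they bid, $41,500.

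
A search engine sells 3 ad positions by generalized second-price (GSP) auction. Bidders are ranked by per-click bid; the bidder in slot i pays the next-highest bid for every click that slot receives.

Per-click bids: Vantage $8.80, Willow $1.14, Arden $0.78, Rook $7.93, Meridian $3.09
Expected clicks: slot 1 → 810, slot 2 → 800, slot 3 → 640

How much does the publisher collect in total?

Total revenue: $9624.90

Sorting advertisers: $8.80 (Vantage) > $7.93 (Rook) > $3.09 (Meridian) > $1.14 (Willow) > …
Slot 1: Vantage pays $7.93 × 810 = $6423.30
Slot 2: Rook pays $3.09 × 800 = $2472.00
Slot 3: Meridian pays $1.14 × 640 = $729.60
Total = $9624.90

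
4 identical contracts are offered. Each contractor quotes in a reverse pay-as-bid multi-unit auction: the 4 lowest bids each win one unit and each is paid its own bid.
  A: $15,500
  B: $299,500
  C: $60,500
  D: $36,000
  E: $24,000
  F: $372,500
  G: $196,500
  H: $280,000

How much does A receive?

Sorting: 15,500 (A), 24,000 (E), 36,000 (D), 60,500 (C), 196,500 (G), 280,000 (H), …
Lowest 4: A, E, D, C.
A wins → own bid $15,500.

A is paid $15,500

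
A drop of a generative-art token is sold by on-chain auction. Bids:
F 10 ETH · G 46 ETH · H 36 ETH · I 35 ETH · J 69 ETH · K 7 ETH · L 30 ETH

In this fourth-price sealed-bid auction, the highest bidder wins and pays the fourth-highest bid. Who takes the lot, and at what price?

J pays 35 ETH

Bids ranked: 69 (J) > 46 (G) > 36 (H) > 35 (I) > 30 (L) > 10 (F) > …
J wins; payment is bid #4 in the ranking = 35 ETH.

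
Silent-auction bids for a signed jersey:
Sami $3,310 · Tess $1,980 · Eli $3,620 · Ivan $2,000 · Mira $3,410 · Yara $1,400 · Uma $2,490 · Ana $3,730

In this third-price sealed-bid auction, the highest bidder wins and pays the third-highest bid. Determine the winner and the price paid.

Bids in order: 3,730 (Ana) > 3,620 (Eli) > 3,410 (Mira) > 3,310 (Sami) > 2,490 (Uma) > 2,000 (Ivan) > …
Ana is highest; pays the third-highest bid, $3,410.

Ana pays $3,410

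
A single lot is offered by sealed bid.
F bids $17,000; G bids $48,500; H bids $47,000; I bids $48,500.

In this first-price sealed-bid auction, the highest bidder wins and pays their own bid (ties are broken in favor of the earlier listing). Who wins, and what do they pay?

Bids in order: 48,500 (G) > 48,500 (I) > 47,000 (H) > 17,000 (F)
Tie at $48,500 → G wins by tie-break.
G has the highest bid and pays exactly that: $48,500.

G pays $48,500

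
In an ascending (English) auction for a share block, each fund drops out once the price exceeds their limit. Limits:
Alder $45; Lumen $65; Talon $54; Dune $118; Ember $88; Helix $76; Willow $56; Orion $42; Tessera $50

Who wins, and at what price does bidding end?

Open ascending-bid auction: the price rises until one bidder remains; the winner pays the price at which the last rival dropped out.
Sorting limits: 118 (Dune) > 88 (Ember) > 76 (Helix) > 65 (Lumen) > 56 (Willow) > 54 (Talon) > …
Bidding ends when Ember exits at $88; Dune takes it.

Dune wins at $88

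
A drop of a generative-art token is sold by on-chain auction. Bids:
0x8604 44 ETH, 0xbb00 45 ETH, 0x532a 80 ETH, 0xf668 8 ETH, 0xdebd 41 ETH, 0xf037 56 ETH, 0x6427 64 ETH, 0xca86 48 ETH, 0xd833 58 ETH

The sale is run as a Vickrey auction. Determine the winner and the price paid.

Bids ranked: 80 (0x532a) > 64 (0x6427) > 58 (0xd833) > 56 (0xf037) > 48 (0xca86) > 45 (0xbb00) > …
0x532a wins with the highest bid; price is set by the runner-up at 64 ETH.

0x532a pays 64 ETH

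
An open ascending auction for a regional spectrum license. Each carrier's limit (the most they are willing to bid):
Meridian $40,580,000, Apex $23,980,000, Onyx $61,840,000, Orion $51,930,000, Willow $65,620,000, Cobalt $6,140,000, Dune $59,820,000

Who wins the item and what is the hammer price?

Ascending (English) auction: the price rises until one bidder remains; the winner pays the price at which the last rival dropped out.
Limits ranked: 65,620,000 (Willow) > 61,840,000 (Onyx) > 59,820,000 (Dune) > 51,930,000 (Orion) > 40,580,000 (Meridian) > 23,980,000 (Apex) > …
Onyx is the last rival to drop out, at $61,840,000; Willow remains and wins at that price.

Willow wins at $61,840,000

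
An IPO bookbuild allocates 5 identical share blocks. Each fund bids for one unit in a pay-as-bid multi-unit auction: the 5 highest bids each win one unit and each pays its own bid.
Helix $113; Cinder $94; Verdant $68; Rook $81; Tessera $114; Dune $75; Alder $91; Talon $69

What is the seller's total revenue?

Total revenue: $493

Sorting: 114 (Tessera), 113 (Helix), 94 (Cinder), 91 (Alder), 81 (Rook), 75 (Dune), 69 (Talon), …
The 5 highest are Tessera, Helix, Cinder, Alder, Rook.
Total revenue = 114 + 113 + 94 + 91 + 81 = $493.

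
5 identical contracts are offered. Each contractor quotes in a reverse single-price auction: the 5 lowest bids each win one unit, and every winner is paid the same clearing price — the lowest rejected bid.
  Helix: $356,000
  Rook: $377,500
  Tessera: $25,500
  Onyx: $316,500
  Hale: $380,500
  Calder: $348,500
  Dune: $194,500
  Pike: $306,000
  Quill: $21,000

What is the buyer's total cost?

Ordering the bids: 21,000 (Quill), 25,500 (Tessera), 194,500 (Dune), 306,000 (Pike), 316,500 (Onyx), 348,500 (Calder), 356,000 (Helix), …
The 5 lowest are Quill, Tessera, Dune, Pike, Onyx.
Lowest unsuccessful bid: $348,500 → clearing price.
Total cost = 5 × $348,500 = $1,742,500.

Total cost: $1,742,500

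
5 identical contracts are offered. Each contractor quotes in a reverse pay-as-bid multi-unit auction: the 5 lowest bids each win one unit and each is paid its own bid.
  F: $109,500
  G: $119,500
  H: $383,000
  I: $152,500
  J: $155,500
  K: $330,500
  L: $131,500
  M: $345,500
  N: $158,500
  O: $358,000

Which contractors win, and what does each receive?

Ordering the bids: 109,500 (F), 119,500 (G), 131,500 (L), 152,500 (I), 155,500 (J), 158,500 (N), 330,500 (K), …
Lowest 5: F, G, L, I, J.
Each winner is paid its own bid: F $109,500, G $119,500, L $131,500, I $152,500, J $155,500.

F $109,500, G $119,500, L $131,500, I $152,500, J $155,500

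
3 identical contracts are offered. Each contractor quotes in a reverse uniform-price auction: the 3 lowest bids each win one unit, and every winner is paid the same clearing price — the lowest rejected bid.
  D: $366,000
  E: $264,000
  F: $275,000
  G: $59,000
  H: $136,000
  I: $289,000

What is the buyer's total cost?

Sorting: 59,000 (G), 136,000 (H), 264,000 (E), 275,000 (F), 289,000 (I), …
Winners (3 units): G, H, E.
Clearing price = lowest rejected bid = $275,000.
Total cost = 3 × $275,000 = $825,000.

Total cost: $825,000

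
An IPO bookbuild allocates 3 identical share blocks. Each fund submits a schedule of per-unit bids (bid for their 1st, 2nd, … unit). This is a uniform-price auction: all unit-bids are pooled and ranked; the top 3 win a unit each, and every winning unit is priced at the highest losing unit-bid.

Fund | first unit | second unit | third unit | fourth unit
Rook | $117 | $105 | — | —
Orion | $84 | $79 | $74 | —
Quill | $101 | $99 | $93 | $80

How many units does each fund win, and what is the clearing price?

Quill 1, Rook 2; clearing price $99

All unit-bids, highest first — top 3: 117 (Rook-1), 105 (Rook-2), 101 (Quill-1)
First bid not allocated: $99.
Allocation: Quill 1, Rook 2.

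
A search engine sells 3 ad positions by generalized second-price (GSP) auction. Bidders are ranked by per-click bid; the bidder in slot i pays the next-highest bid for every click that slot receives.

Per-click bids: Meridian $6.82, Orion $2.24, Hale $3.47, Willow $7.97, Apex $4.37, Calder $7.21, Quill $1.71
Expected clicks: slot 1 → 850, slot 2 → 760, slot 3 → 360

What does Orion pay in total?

Ranked by bid: $7.97 (Willow) > $7.21 (Calder) > $6.82 (Meridian) > $4.37 (Apex) > …
Orion ranks below slot 3 → no slot, pays nothing.

Orion pays $0.00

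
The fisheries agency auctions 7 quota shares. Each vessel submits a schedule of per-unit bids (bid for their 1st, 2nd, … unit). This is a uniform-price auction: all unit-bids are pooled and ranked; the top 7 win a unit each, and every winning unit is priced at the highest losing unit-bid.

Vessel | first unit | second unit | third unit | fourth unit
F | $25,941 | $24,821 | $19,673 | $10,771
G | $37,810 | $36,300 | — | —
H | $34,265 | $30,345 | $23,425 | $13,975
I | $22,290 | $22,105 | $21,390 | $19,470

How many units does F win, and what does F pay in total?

F: 2 units, pays $44,580

All unit-bids, highest first — top 7: 37,810 (G-1), 36,300 (G-2), 34,265 (H-1), 30,345 (H-2), 25,941 (F-1), 24,821 (F-2), 23,425 (H-3)
The (k+1)-th unit-bid is $22,290.
F wins 2 unit(s) at $22,290 each.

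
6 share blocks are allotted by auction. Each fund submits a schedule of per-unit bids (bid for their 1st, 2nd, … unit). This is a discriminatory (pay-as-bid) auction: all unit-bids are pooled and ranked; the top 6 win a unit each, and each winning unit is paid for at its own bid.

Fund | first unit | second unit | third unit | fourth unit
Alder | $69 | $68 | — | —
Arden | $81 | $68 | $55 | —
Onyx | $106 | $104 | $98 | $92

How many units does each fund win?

Pooled unit-bids ranked (top 6): 106 (Onyx-1), 104 (Onyx-2), 98 (Onyx-3), 92 (Onyx-4), 81 (Arden-1), 69 (Alder-1)
Next rejected bid: $68 (not a price — pay-as-bid).
Allocation: Alder 1, Arden 1, Onyx 4.

Alder 1, Arden 1, Onyx 4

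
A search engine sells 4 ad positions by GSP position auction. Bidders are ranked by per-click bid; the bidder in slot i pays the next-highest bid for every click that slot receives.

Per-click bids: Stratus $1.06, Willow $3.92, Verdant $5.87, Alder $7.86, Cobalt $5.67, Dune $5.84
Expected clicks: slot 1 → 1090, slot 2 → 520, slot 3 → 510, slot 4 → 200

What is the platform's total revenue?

Per-click bids in order: $7.86 (Alder) > $5.87 (Verdant) > $5.84 (Dune) > $5.67 (Cobalt) > $3.92 (Willow) > …
Slot 1: Alder pays $5.87 × 1090 = $6398.30
Slot 2: Verdant pays $5.84 × 520 = $3036.80
Slot 3: Dune pays $5.67 × 510 = $2891.70
Slot 4: Cobalt pays $3.92 × 200 = $784.00
Total = $13110.80

Total revenue: $13110.80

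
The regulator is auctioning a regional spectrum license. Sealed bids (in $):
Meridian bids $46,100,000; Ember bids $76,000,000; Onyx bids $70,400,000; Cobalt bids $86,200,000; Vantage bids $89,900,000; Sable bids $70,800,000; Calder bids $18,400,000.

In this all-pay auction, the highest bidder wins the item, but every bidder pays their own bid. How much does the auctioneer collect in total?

Bids in order: 89,900,000 (Vantage) > 86,200,000 (Cobalt) > 76,000,000 (Ember) > 70,800,000 (Sable) > 70,400,000 (Onyx) > 46,100,000 (Meridian) > …
Vantage wins with the top bid; all bids are sunk regardless.
Every bidder forfeits their bid regardless of winning.
Revenue = 46,100,000 + 76,000,000 + 70,400,000 + 86,200,000 + 89,900,000 + 70,800,000 + 18,400,000 = $457,800,000.

Total revenue: $457,800,000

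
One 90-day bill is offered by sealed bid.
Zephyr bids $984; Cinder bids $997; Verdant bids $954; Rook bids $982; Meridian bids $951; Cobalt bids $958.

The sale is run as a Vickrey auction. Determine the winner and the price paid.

Bids ranked: 997 (Cinder) > 984 (Zephyr) > 982 (Rook) > 958 (Cobalt) > 954 (Verdant) > 951 (Meridian)
Second-price: Cinder pays Zephyr's bid of $984.

Cinder pays $984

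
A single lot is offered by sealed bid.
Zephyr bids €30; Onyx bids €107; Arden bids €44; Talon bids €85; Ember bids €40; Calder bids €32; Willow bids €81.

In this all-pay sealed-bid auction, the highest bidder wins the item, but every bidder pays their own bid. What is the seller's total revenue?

Rule: the highest bidder wins the item, but every bidder pays their own bid.
Bids in order: 107 (Onyx) > 85 (Talon) > 81 (Willow) > 44 (Arden) > 40 (Ember) > 32 (Calder) > …
Every bidder forfeits their bid regardless of winning.
Revenue = 30 + 107 + 44 + 85 + 40 + 32 + 81 = €419.

Total revenue: €419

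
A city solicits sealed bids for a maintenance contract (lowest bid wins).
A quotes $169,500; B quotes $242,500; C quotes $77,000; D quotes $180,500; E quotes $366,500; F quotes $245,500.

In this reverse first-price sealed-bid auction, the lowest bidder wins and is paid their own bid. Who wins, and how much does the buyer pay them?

Sorting bids: 77,000 (C) < 169,500 (A) < 180,500 (D) < 242,500 (B) < 245,500 (F) < 366,500 (E)
First-price: C is paid what they bid, $77,000.

C is paid $77,000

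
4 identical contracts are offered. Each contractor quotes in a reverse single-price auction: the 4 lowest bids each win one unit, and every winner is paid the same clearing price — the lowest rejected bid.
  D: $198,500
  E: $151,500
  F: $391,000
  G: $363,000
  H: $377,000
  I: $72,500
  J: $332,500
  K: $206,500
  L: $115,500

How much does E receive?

Bids ranked low→high: 72,500 (I), 115,500 (L), 151,500 (E), 198,500 (D), 206,500 (K), 332,500 (J), …
The 4 lowest are I, L, E, D.
Clearing price = lowest rejected bid = $206,500.
E wins → is paid $206,500.

E is paid $206,500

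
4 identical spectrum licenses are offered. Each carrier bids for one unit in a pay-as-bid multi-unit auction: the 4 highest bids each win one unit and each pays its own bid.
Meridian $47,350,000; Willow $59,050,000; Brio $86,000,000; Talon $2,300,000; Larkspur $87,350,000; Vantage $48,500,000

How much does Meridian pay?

Sorting: 87,350,000 (Larkspur), 86,000,000 (Brio), 59,050,000 (Willow), 48,500,000 (Vantage), 47,350,000 (Meridian), 2,300,000 (Talon)
Winners (4 units): Larkspur, Brio, Willow, Vantage.
Meridian does not win → $0.

Meridian pays $0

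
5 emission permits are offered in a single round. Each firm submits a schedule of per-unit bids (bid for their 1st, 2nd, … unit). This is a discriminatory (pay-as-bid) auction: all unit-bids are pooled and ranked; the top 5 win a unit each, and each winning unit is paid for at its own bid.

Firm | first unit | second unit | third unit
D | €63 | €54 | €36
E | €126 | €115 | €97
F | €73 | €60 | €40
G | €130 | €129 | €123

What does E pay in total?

E pays €241

All unit-bids, highest first — top 5: 130 (G-1), 129 (G-2), 126 (E-1), 123 (G-3), 115 (E-2)
Next rejected bid: €97 (not a price — pay-as-bid).
E's winning unit-bids: 126 + 115 = €241.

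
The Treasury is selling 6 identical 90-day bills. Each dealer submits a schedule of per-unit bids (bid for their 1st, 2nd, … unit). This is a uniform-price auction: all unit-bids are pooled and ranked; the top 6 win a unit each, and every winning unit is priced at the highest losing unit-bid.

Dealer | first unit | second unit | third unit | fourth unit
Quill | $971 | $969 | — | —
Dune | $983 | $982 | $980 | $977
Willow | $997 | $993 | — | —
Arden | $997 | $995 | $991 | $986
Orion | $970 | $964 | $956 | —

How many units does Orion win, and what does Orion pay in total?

Orion: 0 units, pays $0

All unit-bids, highest first — top 6: 997 (Willow-1), 997 (Arden-1), 995 (Arden-2), 993 (Willow-2), 991 (Arden-3), 986 (Arden-4)
Highest rejected unit-bid = $983.
Orion wins 0 unit(s) at $983 each.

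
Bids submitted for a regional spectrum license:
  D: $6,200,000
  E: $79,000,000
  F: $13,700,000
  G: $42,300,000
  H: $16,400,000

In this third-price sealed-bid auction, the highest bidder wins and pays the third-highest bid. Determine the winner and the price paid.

E pays $16,400,000

Rule: the highest bidder wins and pays the third-highest bid.
Sorting bids: 79,000,000 (E) > 42,300,000 (G) > 16,400,000 (H) > 13,700,000 (F) > 6,200,000 (D)
E is highest; pays the third-highest bid, $16,400,000.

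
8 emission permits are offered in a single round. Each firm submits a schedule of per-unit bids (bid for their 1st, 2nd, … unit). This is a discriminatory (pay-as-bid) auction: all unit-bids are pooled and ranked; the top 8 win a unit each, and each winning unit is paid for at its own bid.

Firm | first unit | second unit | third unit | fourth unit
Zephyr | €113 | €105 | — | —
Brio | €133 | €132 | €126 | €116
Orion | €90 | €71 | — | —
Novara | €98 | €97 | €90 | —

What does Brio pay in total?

Brio pays €507

All unit-bids, highest first — top 8: 133 (Brio-1), 132 (Brio-2), 126 (Brio-3), 116 (Brio-4), 113 (Zephyr-1), 105 (Zephyr-2), 98 (Novara-1), 97 (Novara-2)
Next rejected bid: €90 (not a price — pay-as-bid).
Brio's winning unit-bids: 133 + 132 + 126 + 116 = €507.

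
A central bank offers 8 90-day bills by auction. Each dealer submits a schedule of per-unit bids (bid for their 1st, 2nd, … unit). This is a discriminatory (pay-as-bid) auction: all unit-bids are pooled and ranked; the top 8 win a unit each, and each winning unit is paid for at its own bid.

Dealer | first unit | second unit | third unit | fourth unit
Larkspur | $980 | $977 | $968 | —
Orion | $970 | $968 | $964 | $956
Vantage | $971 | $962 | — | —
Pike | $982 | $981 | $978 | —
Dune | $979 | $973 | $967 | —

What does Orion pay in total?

Orion pays $0

All unit-bids, highest first — top 8: 982 (Pike-1), 981 (Pike-2), 980 (Larkspur-1), 979 (Dune-1), 978 (Pike-3), 977 (Larkspur-2), 973 (Dune-2), 971 (Vantage-1)
Next rejected bid: $970 (not a price — pay-as-bid).
Orion wins no units.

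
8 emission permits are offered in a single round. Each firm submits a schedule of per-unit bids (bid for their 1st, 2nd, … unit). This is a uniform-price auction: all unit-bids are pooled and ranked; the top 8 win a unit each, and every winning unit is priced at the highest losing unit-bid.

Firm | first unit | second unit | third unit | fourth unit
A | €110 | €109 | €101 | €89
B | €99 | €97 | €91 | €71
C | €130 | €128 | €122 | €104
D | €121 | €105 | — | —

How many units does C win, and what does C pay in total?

All unit-bids, highest first — top 8: 130 (C-1), 128 (C-2), 122 (C-3), 121 (D-1), 110 (A-1), 109 (A-2), 105 (D-2), 104 (C-4)
First bid not allocated: €101.
C wins 4 unit(s) at €101 each.

C: 4 units, pays €404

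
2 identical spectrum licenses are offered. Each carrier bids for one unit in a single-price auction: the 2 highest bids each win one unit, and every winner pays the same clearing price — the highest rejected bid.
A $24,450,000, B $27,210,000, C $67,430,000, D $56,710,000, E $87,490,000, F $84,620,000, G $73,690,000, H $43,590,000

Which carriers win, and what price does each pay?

Ordering the bids: 87,490,000 (E), 84,620,000 (F), 73,690,000 (G), 67,430,000 (C), …
The 2 highest are E, F.
Highest unsuccessful bid: $73,690,000 → clearing price.

E, F; each pays $73,690,000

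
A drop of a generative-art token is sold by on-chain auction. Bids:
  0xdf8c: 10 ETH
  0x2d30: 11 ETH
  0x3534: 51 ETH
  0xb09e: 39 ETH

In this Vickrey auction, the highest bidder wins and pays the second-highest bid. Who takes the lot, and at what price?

Bids ranked: 51 (0x3534) > 39 (0xb09e) > 11 (0x2d30) > 10 (0xdf8c)
0x3534 wins with the highest bid; price is set by the runner-up at 39 ETH.

0x3534 pays 39 ETH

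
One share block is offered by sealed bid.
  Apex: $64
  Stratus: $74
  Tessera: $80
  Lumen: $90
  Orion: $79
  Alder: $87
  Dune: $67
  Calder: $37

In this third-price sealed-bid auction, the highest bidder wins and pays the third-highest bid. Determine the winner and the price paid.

Sorting bids: 90 (Lumen) > 87 (Alder) > 80 (Tessera) > 79 (Orion) > 74 (Stratus) > 67 (Dune) > …
Lumen wins; payment is bid #3 in the ranking = $80.

Lumen pays $80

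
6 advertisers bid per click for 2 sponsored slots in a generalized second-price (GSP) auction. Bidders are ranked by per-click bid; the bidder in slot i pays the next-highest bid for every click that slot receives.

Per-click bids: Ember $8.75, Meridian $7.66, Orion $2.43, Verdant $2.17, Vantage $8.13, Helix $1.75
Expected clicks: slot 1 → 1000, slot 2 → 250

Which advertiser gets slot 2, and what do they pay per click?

Per-click bids in order: $8.75 (Ember) > $8.13 (Vantage) > $7.66 (Meridian) > …
Slot 2 goes to the second-ranked bidder, Vantage, who pays the next bid down: $7.66/click.

Vantage; $7.66 per click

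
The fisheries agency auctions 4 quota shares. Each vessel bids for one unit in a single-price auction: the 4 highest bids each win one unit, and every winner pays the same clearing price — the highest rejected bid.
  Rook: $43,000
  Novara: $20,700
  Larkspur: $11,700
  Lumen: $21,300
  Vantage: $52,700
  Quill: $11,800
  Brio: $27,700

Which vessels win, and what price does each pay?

Vantage, Rook, Brio, Lumen; each pays $20,700

Sorting: 52,700 (Vantage), 43,000 (Rook), 27,700 (Brio), 21,300 (Lumen), 20,700 (Novara), 11,800 (Quill), …
Winners (4 units): Vantage, Rook, Brio, Lumen.
Clearing price = highest rejected bid = $20,700.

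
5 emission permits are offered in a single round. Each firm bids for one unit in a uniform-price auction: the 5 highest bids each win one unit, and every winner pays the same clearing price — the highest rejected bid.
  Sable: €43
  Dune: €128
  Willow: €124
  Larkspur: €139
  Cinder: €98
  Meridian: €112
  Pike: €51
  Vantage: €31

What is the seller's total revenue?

Sorting: 139 (Larkspur), 128 (Dune), 124 (Willow), 112 (Meridian), 98 (Cinder), 51 (Pike), 43 (Sable), …
Top 5: Larkspur, Dune, Willow, Meridian, Cinder.
Clearing price = highest rejected bid = €51.
Total revenue = 5 × €51 = €255.

Total revenue: €255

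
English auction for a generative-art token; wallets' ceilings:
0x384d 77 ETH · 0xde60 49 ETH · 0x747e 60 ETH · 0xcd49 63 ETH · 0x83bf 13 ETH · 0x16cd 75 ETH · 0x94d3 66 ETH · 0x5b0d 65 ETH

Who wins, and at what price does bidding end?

Limits in order: 77 (0x384d) > 75 (0x16cd) > 66 (0x94d3) > 65 (0x5b0d) > 63 (0xcd49) > 60 (0x747e) > …
Once the price passes 75 ETH, only 0x384d is left; the hammer falls at 0x16cd's limit of 75 ETH.

0x384d wins at 75 ETH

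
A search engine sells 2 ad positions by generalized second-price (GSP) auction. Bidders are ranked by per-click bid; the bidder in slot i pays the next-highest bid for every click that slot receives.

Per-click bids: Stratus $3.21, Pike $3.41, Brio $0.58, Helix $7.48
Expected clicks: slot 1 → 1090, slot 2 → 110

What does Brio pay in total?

Per-click bids in order: $7.48 (Helix) > $3.41 (Pike) > $3.21 (Stratus) > …
Brio ranks below slot 2 → no slot, pays nothing.

Brio pays $0.00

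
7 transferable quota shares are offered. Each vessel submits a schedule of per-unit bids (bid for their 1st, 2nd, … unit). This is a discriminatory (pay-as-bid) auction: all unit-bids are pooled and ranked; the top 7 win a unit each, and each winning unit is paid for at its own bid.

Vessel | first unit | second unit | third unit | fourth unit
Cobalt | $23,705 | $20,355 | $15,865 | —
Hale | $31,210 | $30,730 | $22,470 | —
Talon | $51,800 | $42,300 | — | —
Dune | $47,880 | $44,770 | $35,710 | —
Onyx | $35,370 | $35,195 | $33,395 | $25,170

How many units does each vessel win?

Pooled unit-bids ranked (top 7): 51,800 (Talon-1), 47,880 (Dune-1), 44,770 (Dune-2), 42,300 (Talon-2), 35,710 (Dune-3), 35,370 (Onyx-1), 35,195 (Onyx-2)
Next rejected bid: $33,395 (not a price — pay-as-bid).
Allocation: Dune 3, Onyx 2, Talon 2.

Dune 3, Onyx 2, Talon 2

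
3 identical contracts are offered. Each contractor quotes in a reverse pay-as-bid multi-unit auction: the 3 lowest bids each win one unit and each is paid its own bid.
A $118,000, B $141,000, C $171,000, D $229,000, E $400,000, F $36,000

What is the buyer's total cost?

Total cost: $295,000

Bids ranked low→high: 36,000 (F), 118,000 (A), 141,000 (B), 171,000 (C), 229,000 (D), …
Lowest 3: F, A, B.
Total cost = 36,000 + 118,000 + 141,000 = $295,000.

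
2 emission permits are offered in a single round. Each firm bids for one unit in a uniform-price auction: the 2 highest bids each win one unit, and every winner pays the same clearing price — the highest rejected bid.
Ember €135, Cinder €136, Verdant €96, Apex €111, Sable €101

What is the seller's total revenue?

Total revenue: €222

Ordering the bids: 136 (Cinder), 135 (Ember), 111 (Apex), 101 (Sable), …
The 2 highest are Cinder, Ember.
First losing bid is Apex's €111, which sets the uniform price.
Total revenue = 2 × €111 = €222.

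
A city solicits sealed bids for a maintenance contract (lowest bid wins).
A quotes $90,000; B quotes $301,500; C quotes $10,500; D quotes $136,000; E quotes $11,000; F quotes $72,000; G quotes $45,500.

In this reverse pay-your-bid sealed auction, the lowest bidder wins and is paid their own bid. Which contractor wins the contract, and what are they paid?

C is paid $10,500

Bids ranked: 10,500 (C) < 11,000 (E) < 45,500 (G) < 72,000 (F) < 90,000 (A) < 136,000 (D) < …
First-price: C is paid what they bid, $10,500.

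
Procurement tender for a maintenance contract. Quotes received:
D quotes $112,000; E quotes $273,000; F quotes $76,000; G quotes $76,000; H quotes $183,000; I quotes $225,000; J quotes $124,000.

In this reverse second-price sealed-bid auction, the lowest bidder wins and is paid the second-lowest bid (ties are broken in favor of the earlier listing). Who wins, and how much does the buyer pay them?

Rule: the lowest bidder wins and is paid the second-lowest bid.
Bids ranked: 76,000 (F) < 76,000 (G) < 112,000 (D) < 124,000 (J) < 183,000 (H) < 225,000 (I) < …
Tie at $76,000 → F wins by tie-break.
F is lowest; is paid the second-lowest bid, $76,000.

F is paid $76,000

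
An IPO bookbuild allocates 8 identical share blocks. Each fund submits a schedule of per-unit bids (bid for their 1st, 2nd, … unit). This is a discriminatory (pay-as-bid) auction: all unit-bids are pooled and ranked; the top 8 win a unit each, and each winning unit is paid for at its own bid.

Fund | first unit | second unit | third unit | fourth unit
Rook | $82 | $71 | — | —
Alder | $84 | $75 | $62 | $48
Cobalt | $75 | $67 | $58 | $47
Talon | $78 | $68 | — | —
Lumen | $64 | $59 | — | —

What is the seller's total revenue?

Merging the schedules and taking the best 8: 84 (Alder-1), 82 (Rook-1), 78 (Talon-1), 75 (Alder-2), 75 (Cobalt-1), 71 (Rook-2), 68 (Talon-2), 67 (Cobalt-2)
Next rejected bid: $64 (not a price — pay-as-bid).
Each winning unit pays its own bid.
Revenue = 84 + 82 + 78 + 75 + 75 + 71 + 68 + 67 = $600.

Total revenue: $600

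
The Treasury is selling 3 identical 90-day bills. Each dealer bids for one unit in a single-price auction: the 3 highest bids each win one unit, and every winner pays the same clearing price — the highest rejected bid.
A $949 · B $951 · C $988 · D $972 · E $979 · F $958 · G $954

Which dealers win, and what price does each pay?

C, E, D; each pays $958

Ordering the bids: 988 (C), 979 (E), 972 (D), 958 (F), 954 (G), …
Winners (3 units): C, E, D.
First losing bid is F's $958, which sets the uniform price.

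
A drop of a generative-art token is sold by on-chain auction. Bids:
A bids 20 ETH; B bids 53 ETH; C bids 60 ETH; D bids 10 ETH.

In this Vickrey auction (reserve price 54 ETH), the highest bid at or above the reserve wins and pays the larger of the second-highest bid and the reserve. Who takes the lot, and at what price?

Vickrey auction (reserve price 54 ETH): the highest bid at or above the reserve wins and pays the larger of the second-highest bid and the reserve.
Bids in order: 60 (C) > 53 (B) > 20 (A) > 10 (D)
C has the top bid at or above the reserve (60 ETH).
Second-highest bid 53 ETH is below the reserve 54 ETH, so the reserve binds → payment 54 ETH.

C pays 54 ETH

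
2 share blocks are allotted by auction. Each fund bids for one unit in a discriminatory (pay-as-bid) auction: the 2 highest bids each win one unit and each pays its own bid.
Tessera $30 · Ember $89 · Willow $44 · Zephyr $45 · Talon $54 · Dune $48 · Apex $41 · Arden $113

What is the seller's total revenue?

Bids ranked high→low: 113 (Arden), 89 (Ember), 54 (Talon), 48 (Dune), …
The 2 highest are Arden, Ember.
Total revenue = 113 + 89 = $202.

Total revenue: $202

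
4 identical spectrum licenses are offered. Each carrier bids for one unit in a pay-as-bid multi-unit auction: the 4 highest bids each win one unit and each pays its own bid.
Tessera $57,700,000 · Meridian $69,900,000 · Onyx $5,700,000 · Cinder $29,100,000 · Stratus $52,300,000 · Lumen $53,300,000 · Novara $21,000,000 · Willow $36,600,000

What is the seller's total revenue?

Bids ranked high→low: 69,900,000 (Meridian), 57,700,000 (Tessera), 53,300,000 (Lumen), 52,300,000 (Stratus), 36,600,000 (Willow), 29,100,000 (Cinder), …
The 4 highest are Meridian, Tessera, Lumen, Stratus.
Total revenue = 69,900,000 + 57,700,000 + 53,300,000 + 52,300,000 = $233,200,000.

Total revenue: $233,200,000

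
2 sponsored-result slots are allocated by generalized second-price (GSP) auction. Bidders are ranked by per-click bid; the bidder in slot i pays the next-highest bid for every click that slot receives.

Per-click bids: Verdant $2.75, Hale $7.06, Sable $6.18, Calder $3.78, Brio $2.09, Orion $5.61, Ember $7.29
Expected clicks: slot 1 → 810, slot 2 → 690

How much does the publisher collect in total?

Sorting advertisers: $7.29 (Ember) > $7.06 (Hale) > $6.18 (Sable) > …
Slot 1: Ember pays $7.06 × 810 = $5718.60
Slot 2: Hale pays $6.18 × 690 = $4264.20
Total = $9982.80

Total revenue: $9982.80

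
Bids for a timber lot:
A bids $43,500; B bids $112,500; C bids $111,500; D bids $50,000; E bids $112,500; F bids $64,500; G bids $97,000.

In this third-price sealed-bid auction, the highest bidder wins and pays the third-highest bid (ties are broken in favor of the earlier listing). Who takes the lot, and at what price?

Rule: the highest bidder wins and pays the third-highest bid.
Bids in order: 112,500 (B) > 112,500 (E) > 111,500 (C) > 97,000 (G) > 64,500 (F) > 50,000 (D) > …
Tie at $112,500 → B wins by tie-break.
B wins; payment is bid #3 in the ranking = $111,500.

B pays $111,500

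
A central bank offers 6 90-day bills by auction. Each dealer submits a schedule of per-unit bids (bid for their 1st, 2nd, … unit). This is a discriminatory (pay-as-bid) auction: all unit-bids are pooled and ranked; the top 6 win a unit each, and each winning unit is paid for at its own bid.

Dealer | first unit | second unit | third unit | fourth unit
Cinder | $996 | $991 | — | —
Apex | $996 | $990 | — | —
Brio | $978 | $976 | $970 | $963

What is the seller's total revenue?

Total revenue: $5,927

Merging the schedules and taking the best 6: 996 (Cinder-1), 996 (Apex-1), 991 (Cinder-2), 990 (Apex-2), 978 (Brio-1), 976 (Brio-2)
Next rejected bid: $970 (not a price — pay-as-bid).
Each winning unit pays its own bid.
Revenue = 996 + 996 + 991 + 990 + 978 + 976 = $5,927.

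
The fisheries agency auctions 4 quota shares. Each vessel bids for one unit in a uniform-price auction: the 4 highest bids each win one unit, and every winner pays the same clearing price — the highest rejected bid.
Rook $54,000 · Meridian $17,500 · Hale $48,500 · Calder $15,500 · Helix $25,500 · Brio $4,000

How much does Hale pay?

Sorting: 54,000 (Rook), 48,500 (Hale), 25,500 (Helix), 17,500 (Meridian), 15,500 (Calder), 4,000 (Brio)
Top 4: Rook, Hale, Helix, Meridian.
Clearing price = highest rejected bid = $15,500.
Hale wins → pays $15,500.

Hale pays $15,500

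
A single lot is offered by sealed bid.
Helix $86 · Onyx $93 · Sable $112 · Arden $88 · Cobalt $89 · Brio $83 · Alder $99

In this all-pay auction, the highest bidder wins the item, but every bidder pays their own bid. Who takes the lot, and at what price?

All-pay auction: the highest bidder wins the item, but every bidder pays their own bid.
Bids ranked: 112 (Sable) > 99 (Alder) > 93 (Onyx) > 89 (Cobalt) > 88 (Arden) > 86 (Helix) > …
Sable is highest and takes the item; every bidder forfeits their bid.

Sable pays $112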